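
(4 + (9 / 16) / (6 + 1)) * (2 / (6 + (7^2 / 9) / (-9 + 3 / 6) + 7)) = 69921 / 105896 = 0.66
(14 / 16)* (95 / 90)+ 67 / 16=46 / 9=5.11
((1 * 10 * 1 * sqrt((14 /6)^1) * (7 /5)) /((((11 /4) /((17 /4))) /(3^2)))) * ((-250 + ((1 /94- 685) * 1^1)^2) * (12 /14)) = 633991351113 * sqrt(21) /24299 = 119565140.81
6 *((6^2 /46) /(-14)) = -54 /161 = -0.34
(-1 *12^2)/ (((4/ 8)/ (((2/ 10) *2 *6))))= -3456/ 5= -691.20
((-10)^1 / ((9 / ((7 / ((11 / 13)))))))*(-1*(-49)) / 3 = -44590 / 297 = -150.13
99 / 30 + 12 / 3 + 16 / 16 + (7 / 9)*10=1447 / 90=16.08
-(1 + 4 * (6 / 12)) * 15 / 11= -45 / 11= -4.09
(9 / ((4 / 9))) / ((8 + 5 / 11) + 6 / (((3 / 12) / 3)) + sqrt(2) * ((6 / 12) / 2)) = 1577070 / 6265679- 9801 * sqrt(2) / 12531358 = 0.25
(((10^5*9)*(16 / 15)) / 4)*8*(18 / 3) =11520000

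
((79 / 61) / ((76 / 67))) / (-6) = -0.19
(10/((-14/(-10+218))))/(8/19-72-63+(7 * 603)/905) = 8941400/7818601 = 1.14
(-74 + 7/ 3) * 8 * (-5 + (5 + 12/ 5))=-1376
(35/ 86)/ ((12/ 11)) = 385/ 1032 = 0.37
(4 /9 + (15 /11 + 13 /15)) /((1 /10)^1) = 2648 /99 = 26.75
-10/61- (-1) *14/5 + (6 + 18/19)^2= 5604564/110105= 50.90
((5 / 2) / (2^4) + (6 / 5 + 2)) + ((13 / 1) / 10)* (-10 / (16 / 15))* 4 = -45.39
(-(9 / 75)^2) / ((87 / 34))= -102 / 18125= -0.01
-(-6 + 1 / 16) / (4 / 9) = 855 / 64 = 13.36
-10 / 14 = -5 / 7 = -0.71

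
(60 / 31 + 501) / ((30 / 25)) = 25985 / 62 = 419.11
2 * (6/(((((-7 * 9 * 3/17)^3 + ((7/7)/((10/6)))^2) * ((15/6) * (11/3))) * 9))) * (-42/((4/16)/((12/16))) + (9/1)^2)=245650/51558683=0.00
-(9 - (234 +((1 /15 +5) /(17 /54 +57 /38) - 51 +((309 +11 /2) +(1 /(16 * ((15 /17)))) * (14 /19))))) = 10978591 /22344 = 491.34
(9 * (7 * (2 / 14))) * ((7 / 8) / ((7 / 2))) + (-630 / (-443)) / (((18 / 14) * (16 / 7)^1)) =2.73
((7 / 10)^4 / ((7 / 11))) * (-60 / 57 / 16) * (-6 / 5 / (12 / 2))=3773 / 760000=0.00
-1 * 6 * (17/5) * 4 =-408/5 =-81.60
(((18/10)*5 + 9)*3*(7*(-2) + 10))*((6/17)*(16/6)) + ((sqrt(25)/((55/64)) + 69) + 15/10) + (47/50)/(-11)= -594012/4675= -127.06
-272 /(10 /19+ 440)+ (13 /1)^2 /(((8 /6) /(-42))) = -44562863 /8370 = -5324.12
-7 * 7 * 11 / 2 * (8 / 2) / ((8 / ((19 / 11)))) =-931 / 4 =-232.75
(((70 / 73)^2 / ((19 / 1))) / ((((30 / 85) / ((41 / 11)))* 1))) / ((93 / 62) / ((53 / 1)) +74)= 25858700 / 3745578243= 0.01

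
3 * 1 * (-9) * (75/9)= -225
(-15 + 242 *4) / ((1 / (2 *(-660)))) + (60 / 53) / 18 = -200015630 / 159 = -1257959.94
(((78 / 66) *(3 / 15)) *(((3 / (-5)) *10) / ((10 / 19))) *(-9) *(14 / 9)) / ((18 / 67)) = 115843 / 825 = 140.42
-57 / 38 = -3 / 2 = -1.50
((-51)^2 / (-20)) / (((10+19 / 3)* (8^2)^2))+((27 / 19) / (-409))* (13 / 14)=-161275833 / 31193415680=-0.01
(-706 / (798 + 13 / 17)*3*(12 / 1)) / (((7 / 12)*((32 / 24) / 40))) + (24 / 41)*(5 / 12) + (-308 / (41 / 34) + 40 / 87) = -641193080002 / 339054051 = -1891.12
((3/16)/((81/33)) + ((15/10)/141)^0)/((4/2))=155/288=0.54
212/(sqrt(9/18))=212 *sqrt(2)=299.81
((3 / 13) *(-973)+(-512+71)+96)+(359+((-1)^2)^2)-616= -10732 / 13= -825.54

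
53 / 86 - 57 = -4849 / 86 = -56.38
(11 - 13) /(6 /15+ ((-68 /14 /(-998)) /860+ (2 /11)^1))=-66087560 /19225659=-3.44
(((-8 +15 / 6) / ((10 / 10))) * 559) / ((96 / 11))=-67639 / 192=-352.29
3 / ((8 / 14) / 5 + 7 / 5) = 105 / 53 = 1.98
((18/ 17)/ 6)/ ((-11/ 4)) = -12/ 187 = -0.06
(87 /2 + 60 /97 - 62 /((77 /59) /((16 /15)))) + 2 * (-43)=-20738807 /224070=-92.56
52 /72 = 13 /18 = 0.72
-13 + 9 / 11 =-134 / 11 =-12.18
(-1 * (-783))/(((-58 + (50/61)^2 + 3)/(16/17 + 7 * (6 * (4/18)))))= -169632948/1145545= -148.08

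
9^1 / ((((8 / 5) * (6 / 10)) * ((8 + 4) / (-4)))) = -3.12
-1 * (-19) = 19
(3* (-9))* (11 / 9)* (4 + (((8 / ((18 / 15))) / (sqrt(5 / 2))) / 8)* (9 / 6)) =-132-33* sqrt(10) / 4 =-158.09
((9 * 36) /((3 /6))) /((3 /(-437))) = -94392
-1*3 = -3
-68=-68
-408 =-408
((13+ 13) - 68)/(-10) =21/5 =4.20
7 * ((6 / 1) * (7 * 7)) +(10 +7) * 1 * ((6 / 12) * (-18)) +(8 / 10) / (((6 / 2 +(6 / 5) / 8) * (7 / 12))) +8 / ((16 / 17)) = 562697 / 294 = 1913.94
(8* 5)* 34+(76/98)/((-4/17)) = 1356.70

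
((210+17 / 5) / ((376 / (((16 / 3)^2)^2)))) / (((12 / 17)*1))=37148672 / 57105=650.53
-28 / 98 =-2 / 7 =-0.29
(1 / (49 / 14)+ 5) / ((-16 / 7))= -2.31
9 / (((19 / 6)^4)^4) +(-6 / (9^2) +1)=7211036024720236703833 / 7787918166325771527387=0.93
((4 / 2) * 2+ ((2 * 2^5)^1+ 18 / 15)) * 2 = 692 / 5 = 138.40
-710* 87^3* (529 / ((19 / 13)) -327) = -310444654320 / 19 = -16339192332.63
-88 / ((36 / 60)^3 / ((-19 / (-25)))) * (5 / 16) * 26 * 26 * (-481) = 849470050 / 27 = 31461853.70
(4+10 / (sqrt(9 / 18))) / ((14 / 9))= 18 / 7+45 * sqrt(2) / 7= 11.66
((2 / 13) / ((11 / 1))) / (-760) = -1 / 54340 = -0.00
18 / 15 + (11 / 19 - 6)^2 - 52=-38649 / 1805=-21.41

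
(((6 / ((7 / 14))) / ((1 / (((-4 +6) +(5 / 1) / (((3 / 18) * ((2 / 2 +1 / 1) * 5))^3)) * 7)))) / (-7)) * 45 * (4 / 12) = -554.40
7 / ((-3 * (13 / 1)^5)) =-7 / 1113879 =-0.00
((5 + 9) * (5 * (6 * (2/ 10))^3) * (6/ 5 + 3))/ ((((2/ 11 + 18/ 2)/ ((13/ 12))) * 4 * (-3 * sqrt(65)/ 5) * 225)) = -539 * sqrt(65)/ 315625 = -0.01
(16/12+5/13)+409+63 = 18475/39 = 473.72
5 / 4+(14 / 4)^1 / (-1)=-9 / 4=-2.25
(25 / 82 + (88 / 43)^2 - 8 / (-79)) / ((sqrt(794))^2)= 55030351 / 9510390668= 0.01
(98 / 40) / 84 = 7 / 240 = 0.03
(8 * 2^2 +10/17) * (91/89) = 50414/1513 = 33.32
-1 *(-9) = 9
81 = 81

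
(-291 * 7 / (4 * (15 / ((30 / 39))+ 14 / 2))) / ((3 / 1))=-6.41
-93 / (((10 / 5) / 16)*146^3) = -93 / 389017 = -0.00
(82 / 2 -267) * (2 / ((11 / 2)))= -904 / 11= -82.18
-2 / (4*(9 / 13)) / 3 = -0.24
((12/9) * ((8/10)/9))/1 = 16/135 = 0.12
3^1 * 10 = 30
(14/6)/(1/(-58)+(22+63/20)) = 4060/43731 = 0.09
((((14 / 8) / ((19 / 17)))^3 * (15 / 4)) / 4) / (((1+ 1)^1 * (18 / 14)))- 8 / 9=64563839 / 126425088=0.51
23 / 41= 0.56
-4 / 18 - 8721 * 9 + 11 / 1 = -706304 / 9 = -78478.22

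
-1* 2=-2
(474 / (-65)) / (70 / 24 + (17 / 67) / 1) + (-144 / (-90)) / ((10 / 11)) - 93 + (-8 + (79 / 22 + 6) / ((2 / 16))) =-226111447 / 9112675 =-24.81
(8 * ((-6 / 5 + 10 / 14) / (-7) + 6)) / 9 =11896 / 2205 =5.40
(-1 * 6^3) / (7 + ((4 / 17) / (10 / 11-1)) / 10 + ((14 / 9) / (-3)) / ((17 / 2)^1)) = -495720 / 15331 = -32.33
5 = 5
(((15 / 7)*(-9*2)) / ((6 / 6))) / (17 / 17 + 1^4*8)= -30 / 7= -4.29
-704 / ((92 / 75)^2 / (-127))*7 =220027500 / 529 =415931.00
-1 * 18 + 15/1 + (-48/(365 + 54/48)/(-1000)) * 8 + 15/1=4393884/366125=12.00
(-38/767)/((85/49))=-1862/65195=-0.03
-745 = -745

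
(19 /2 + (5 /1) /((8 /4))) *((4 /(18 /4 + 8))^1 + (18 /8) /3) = 321 /25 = 12.84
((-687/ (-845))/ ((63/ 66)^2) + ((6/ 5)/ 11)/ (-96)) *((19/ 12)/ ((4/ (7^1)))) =370163567/ 149909760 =2.47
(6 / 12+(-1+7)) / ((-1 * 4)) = -13 / 8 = -1.62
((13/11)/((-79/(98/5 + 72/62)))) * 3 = -125502/134695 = -0.93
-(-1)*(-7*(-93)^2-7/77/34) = -22643083/374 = -60543.00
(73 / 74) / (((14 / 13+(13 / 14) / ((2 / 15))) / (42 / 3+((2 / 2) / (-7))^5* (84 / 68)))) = 1084583630 / 631491469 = 1.72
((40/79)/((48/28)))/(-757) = -70/179409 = -0.00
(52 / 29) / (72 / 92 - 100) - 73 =-2416095 / 33089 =-73.02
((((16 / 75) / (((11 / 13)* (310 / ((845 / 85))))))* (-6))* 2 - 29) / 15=-7028143 / 3623125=-1.94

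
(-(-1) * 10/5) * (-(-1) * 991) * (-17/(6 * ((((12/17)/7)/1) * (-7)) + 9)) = -572798/81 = -7071.58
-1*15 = -15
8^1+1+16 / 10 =53 / 5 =10.60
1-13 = -12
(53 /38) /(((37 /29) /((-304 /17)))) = -12296 /629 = -19.55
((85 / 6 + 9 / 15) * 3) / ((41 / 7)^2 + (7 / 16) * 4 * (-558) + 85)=-21707 / 420025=-0.05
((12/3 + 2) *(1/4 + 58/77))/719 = 927/110726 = 0.01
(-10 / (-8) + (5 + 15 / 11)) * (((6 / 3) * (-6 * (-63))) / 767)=63315 / 8437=7.50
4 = 4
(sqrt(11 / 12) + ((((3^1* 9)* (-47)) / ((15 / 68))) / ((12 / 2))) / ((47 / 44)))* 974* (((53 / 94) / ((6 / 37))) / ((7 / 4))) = -2857380944 / 1645 + 955007* sqrt(33) / 2961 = -1735156.91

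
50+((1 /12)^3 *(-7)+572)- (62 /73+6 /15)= 391517317 /630720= 620.75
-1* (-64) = 64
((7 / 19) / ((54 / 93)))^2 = 47089 / 116964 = 0.40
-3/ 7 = -0.43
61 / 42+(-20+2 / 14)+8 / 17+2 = -11377 / 714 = -15.93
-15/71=-0.21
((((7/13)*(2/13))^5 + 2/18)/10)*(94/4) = 1295915323291/4962905706564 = 0.26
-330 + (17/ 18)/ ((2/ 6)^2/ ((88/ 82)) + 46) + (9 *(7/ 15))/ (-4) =-120872117/ 365140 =-331.03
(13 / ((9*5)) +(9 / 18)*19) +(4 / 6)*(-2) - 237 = -20569 / 90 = -228.54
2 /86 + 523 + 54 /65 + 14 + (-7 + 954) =4150167 /2795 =1484.85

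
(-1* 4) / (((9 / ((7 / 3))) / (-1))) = 28 / 27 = 1.04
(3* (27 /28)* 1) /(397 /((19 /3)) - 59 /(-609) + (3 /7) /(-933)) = 41640723 /903684748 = 0.05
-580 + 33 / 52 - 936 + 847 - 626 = -67307 / 52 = -1294.37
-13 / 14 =-0.93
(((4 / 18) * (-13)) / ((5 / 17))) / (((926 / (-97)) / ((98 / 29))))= 2100826 / 604215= 3.48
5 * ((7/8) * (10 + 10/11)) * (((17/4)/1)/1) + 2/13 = 116113/572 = 202.99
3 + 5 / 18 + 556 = 10067 / 18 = 559.28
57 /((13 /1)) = 57 /13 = 4.38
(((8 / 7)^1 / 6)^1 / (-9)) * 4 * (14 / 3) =-32 / 81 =-0.40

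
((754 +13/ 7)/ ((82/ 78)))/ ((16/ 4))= 179.75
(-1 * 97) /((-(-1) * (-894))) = 0.11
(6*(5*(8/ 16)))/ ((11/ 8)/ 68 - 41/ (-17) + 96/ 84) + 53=778609/ 13613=57.20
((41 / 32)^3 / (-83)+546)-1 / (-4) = 1485591239 / 2719744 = 546.22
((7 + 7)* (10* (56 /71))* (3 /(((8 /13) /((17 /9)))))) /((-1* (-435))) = 43316 /18531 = 2.34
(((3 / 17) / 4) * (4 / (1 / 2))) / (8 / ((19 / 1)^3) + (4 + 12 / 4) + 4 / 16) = 164616 / 3382031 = 0.05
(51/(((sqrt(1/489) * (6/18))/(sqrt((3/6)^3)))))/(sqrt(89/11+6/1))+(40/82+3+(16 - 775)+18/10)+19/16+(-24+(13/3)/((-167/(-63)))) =-424453727/547760+153 * sqrt(1667490)/620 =-456.23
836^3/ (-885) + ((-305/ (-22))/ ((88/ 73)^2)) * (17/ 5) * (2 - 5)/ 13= -1294062147185219/ 1960083840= -660207.55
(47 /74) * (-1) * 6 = -141 /37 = -3.81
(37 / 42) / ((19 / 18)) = 111 / 133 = 0.83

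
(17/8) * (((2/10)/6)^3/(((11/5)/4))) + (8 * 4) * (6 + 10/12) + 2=26215217/118800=220.67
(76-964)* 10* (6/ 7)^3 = -1918080/ 343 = -5592.07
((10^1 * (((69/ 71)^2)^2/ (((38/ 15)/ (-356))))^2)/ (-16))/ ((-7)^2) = -200.41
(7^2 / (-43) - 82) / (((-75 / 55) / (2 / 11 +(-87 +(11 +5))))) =-556985 / 129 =-4317.71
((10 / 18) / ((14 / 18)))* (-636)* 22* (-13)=909480 / 7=129925.71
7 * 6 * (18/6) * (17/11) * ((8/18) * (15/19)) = 14280/209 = 68.33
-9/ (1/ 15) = -135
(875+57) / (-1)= -932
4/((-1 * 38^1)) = -2/19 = -0.11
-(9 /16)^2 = -81 /256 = -0.32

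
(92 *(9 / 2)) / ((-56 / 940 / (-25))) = 1216125 / 7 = 173732.14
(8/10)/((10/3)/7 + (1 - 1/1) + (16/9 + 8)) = 126/1615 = 0.08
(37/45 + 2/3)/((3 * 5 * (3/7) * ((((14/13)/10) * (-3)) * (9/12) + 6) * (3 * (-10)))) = -12194/9094275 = -0.00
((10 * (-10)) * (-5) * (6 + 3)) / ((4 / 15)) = 16875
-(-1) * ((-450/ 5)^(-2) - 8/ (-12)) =5401/ 8100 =0.67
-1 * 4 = -4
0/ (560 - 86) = 0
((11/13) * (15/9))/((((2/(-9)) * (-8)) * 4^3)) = 165/13312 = 0.01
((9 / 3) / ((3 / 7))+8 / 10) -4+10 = 69 / 5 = 13.80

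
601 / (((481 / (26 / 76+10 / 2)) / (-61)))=-7442183 / 18278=-407.17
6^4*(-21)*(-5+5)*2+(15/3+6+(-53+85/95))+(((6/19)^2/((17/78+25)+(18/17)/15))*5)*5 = -2481984257/60526343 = -41.01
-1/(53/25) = -0.47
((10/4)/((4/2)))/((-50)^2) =1/2000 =0.00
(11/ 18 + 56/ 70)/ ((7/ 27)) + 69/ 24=2329/ 280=8.32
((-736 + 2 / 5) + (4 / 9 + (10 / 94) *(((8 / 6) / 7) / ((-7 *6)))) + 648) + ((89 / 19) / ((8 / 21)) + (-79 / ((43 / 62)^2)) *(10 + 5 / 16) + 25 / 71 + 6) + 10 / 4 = -3639040348963213 / 2067975073080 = -1759.71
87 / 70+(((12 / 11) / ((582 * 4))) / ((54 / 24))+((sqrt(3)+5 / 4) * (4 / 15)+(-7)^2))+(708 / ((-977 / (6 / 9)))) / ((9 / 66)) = 4 * sqrt(3) / 15+30889265017 / 656749170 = 47.50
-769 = -769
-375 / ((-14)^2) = -375 / 196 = -1.91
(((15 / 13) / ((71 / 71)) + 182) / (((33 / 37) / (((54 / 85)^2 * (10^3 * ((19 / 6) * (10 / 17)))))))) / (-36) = -3012917400 / 702559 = -4288.49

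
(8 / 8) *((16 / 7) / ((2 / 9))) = 72 / 7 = 10.29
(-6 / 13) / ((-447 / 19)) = 38 / 1937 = 0.02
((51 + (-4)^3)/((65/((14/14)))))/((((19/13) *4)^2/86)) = -7267/14440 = -0.50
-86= -86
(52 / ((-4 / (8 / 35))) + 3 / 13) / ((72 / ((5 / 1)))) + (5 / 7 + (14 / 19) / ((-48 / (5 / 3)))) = 31021 / 62244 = 0.50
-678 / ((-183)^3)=226 / 2042829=0.00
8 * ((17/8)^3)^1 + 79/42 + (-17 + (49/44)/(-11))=10008749/162624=61.55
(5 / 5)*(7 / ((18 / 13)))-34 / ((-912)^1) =6967 / 1368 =5.09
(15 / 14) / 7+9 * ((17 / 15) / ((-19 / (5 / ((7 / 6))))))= -3999 / 1862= -2.15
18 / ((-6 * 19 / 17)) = -51 / 19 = -2.68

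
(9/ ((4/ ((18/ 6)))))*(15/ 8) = 12.66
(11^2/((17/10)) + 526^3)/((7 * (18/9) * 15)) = 412339667/595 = 693007.84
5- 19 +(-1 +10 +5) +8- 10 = -2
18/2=9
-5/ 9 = -0.56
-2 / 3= -0.67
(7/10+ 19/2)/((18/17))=289/30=9.63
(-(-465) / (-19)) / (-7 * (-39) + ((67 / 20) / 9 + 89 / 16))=-334800 / 3815827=-0.09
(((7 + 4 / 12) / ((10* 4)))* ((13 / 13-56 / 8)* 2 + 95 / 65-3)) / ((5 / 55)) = -5324 / 195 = -27.30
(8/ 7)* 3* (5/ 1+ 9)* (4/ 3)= 64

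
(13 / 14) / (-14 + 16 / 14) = -13 / 180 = -0.07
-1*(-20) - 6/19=374/19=19.68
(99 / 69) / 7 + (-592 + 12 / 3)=-94635 / 161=-587.80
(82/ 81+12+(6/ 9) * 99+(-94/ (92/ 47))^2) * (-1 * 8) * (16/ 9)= -33921.42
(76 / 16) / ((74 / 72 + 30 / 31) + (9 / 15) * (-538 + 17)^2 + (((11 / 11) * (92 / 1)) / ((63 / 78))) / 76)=3525165 / 120870927479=0.00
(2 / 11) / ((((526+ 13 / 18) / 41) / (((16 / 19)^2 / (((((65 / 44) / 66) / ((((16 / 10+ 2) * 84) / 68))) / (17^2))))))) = 641019101184 / 1112358325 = 576.27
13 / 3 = 4.33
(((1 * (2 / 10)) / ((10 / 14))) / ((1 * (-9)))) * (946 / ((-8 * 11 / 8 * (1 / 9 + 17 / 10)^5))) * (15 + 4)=300178872000 / 115063617043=2.61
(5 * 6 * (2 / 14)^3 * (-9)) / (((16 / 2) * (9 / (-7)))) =15 / 196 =0.08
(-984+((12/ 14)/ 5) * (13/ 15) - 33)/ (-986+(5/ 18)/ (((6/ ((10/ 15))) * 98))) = 403588332/ 391343275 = 1.03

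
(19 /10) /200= 19 /2000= 0.01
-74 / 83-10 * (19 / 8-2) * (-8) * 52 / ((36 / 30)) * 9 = 971026 / 83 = 11699.11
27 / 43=0.63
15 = 15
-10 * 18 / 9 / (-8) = 2.50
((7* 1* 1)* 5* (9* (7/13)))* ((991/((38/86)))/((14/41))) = 550346895/494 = 1114062.54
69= 69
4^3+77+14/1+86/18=1438/9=159.78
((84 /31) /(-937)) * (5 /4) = -105 /29047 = -0.00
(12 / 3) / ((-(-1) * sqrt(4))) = 2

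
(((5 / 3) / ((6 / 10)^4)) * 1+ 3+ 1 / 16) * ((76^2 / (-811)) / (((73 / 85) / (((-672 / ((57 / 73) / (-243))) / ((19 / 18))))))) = -21216767040 / 811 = -26161241.73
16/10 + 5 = 33/5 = 6.60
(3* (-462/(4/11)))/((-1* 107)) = 7623/214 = 35.62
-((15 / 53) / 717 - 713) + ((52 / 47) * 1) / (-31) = 13158332978 / 18455819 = 712.96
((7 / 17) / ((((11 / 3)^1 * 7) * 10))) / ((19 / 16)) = 24 / 17765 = 0.00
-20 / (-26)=10 / 13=0.77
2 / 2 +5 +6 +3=15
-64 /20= -16 /5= -3.20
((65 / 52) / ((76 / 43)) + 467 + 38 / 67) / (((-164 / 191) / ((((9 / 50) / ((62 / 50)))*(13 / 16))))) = -64.32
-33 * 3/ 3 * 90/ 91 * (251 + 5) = -760320/ 91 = -8355.16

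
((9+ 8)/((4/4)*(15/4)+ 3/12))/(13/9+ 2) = 1.23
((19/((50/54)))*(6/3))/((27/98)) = 3724/25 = 148.96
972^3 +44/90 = 41324852182/45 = 918330048.49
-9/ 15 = -3/ 5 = -0.60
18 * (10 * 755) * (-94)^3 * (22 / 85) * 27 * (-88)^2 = -103844811534520320 / 17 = -6108518325560018.82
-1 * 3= -3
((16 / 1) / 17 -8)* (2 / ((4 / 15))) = -900 / 17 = -52.94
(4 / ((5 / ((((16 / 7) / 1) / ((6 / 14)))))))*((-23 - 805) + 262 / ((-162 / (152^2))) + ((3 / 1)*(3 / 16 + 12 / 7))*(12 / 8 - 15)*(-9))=-1360819142 / 8505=-160002.25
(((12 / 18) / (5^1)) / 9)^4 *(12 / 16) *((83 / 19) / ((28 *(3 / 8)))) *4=2656 / 44176033125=0.00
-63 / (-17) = 63 / 17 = 3.71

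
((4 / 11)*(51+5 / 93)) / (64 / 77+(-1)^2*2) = 66472 / 10137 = 6.56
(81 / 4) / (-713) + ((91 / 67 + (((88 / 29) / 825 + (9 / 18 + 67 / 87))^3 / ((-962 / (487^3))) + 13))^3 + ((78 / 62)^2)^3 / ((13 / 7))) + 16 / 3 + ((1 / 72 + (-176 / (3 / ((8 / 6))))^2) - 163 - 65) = -191643788043471893481297837232900142065492285690461348053148432762600701 / 12544248889573045991560549773515493535640625000000000000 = -15277422325602043.29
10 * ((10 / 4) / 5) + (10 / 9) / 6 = 140 / 27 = 5.19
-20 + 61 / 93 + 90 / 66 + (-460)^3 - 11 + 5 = -99574752532 / 1023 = -97336023.98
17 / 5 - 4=-3 / 5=-0.60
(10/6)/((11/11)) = 1.67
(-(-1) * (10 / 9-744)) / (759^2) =-6686 / 5184729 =-0.00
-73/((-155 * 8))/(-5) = -73/6200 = -0.01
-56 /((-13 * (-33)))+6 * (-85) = -510.13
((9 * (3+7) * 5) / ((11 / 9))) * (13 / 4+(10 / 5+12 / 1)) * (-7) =-978075 / 22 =-44457.95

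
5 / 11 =0.45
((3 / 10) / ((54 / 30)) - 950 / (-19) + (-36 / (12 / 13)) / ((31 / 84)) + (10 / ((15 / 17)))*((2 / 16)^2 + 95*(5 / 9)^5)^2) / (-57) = -4.08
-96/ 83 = -1.16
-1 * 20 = -20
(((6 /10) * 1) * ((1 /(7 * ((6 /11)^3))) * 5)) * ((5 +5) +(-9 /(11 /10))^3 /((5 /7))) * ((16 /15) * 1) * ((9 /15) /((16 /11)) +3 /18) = -14001331 /11340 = -1234.69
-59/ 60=-0.98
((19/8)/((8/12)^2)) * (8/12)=57/16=3.56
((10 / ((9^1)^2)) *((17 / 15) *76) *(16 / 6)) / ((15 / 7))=144704 / 10935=13.23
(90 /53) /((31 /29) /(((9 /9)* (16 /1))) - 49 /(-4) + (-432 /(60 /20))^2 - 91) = 8352 /101600947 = 0.00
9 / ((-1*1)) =-9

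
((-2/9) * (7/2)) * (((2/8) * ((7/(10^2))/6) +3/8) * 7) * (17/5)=-755531/108000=-7.00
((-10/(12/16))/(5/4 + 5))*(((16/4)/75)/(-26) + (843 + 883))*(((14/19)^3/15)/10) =-73883758592/7523465625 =-9.82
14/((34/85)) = 35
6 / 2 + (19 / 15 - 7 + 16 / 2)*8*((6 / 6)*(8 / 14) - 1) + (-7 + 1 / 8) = -3261 / 280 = -11.65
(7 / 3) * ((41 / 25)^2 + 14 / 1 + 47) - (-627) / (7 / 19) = 24287369 / 13125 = 1850.47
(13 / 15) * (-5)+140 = 407 / 3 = 135.67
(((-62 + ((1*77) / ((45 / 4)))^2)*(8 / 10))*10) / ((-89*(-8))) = -30686 / 180225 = -0.17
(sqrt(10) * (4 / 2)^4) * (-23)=-368 * sqrt(10)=-1163.72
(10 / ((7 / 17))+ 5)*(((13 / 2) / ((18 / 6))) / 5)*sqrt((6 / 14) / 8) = 533*sqrt(42) / 1176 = 2.94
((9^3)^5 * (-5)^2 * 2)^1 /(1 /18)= 185302018885184100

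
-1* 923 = -923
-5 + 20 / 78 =-185 / 39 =-4.74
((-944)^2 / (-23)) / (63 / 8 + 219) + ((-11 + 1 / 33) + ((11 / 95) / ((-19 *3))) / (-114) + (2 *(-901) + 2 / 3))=-3406879453799 / 1717973730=-1983.08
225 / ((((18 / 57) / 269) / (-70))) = -13416375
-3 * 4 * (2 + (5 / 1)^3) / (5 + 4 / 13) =-6604 / 23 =-287.13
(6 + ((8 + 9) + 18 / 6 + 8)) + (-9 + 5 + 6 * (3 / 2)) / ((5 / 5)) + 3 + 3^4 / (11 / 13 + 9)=6429 / 128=50.23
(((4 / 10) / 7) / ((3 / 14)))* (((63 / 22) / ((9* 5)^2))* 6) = 28 / 12375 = 0.00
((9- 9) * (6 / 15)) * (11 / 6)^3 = 0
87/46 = 1.89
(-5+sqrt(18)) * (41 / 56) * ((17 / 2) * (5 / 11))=-17425 / 1232+10455 * sqrt(2) / 1232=-2.14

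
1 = 1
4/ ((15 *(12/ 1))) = 1/ 45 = 0.02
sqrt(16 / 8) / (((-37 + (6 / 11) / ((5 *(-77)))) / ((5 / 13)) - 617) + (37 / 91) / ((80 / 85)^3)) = -1127526400 *sqrt(2) / 803606094299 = -0.00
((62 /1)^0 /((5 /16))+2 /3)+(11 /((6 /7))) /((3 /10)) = 2099 /45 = 46.64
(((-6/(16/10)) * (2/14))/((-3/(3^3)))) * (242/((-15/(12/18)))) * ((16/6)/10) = -13.83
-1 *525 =-525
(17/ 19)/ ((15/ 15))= 17/ 19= 0.89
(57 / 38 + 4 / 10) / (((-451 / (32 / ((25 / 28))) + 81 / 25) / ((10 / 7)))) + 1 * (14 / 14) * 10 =2032190 / 209299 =9.71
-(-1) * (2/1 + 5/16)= 37/16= 2.31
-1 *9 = -9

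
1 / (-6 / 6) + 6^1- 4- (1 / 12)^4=20735 / 20736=1.00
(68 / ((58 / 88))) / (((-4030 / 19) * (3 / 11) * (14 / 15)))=-156332 / 81809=-1.91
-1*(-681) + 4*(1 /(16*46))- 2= 124937 /184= 679.01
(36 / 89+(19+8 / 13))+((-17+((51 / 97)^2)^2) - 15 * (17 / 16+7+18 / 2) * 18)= -3772460686339067 / 819427024936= -4603.78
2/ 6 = 1/ 3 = 0.33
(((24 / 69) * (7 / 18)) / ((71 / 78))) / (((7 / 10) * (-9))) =-1040 / 44091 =-0.02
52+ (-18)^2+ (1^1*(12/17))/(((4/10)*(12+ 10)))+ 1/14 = 984765/2618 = 376.15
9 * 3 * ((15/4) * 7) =2835/4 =708.75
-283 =-283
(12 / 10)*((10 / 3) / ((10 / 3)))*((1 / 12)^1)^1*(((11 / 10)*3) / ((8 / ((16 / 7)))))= 33 / 350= 0.09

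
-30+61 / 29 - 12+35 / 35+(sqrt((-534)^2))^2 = 8268396 / 29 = 285117.10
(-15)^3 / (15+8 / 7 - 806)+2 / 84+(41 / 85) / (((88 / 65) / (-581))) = -11736494555 / 57899688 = -202.70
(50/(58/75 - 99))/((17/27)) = -101250/125239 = -0.81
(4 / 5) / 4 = 1 / 5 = 0.20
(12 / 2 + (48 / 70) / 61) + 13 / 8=130427 / 17080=7.64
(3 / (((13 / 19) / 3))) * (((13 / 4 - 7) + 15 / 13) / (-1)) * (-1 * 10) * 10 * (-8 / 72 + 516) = -297732375 / 169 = -1761730.03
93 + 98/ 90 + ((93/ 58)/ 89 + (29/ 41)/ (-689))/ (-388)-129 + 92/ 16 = -74245483192369/ 2546040561480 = -29.16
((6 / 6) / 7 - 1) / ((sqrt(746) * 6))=-sqrt(746) / 5222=-0.01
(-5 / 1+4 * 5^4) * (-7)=-17465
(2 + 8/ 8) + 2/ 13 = 41/ 13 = 3.15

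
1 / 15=0.07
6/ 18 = 1/ 3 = 0.33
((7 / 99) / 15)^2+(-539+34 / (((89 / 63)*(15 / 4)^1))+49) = -94910233369 / 196265025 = -483.58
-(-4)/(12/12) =4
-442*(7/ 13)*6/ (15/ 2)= -952/ 5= -190.40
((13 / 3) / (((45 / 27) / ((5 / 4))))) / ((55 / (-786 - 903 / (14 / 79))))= -347.54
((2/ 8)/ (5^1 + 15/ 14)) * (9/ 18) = 7/ 340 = 0.02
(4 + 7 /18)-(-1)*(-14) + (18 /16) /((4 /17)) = -1391 /288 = -4.83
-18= -18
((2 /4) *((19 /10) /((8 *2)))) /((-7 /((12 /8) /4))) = -57 /17920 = -0.00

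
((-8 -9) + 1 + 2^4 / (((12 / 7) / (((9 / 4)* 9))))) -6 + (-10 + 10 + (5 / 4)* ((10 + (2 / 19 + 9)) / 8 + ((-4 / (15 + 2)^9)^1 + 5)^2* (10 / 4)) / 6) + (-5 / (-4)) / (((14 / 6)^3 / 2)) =1059992675999289127637948458519 / 5865543767944023281049961792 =180.72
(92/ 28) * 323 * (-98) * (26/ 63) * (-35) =13520780/ 9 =1502308.89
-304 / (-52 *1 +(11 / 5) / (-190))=288800 / 49411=5.84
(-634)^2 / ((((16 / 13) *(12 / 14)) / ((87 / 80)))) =265190471 / 640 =414360.11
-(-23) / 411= 23 / 411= 0.06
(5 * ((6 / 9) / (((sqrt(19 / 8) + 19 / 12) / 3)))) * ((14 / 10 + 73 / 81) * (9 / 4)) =1864 / 3-1864 * sqrt(38) / 19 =16.57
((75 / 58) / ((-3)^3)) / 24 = -25 / 12528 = -0.00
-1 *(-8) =8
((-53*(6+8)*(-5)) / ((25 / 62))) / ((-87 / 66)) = -1012088 / 145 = -6979.92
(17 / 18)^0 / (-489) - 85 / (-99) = 13822 / 16137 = 0.86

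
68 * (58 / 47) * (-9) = -35496 / 47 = -755.23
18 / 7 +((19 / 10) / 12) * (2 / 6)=6613 / 2520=2.62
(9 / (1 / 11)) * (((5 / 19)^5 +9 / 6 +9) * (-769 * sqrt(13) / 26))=-304549351623 * sqrt(13) / 9904396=-110866.76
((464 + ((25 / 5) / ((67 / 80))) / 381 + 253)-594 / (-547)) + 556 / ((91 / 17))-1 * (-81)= 1147365234088 / 1270657479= 902.97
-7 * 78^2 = -42588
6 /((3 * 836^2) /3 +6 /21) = 7 /815379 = 0.00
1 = 1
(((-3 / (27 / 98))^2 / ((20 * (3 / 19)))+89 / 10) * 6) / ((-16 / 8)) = -22573 / 162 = -139.34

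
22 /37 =0.59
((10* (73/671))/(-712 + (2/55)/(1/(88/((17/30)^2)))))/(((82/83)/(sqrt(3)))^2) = -2180058495/457695444976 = -0.00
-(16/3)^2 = -256/9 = -28.44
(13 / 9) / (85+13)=13 / 882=0.01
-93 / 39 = -31 / 13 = -2.38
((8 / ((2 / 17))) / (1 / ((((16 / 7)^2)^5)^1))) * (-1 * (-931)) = 1420569023086592 / 5764801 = 246421172.75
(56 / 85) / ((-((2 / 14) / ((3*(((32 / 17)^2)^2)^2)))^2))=-29855632041202882098543722496 / 4136201309431683820885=-7218128.38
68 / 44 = 1.55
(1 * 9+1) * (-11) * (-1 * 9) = 990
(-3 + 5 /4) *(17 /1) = -119 /4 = -29.75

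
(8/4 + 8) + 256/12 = 94/3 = 31.33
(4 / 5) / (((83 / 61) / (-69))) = -16836 / 415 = -40.57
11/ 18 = 0.61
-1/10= -0.10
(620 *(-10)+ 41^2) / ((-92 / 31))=140089 / 92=1522.71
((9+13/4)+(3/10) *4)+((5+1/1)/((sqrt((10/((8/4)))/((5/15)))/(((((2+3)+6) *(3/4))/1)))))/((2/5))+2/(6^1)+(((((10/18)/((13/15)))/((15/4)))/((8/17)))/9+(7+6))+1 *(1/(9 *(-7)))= 3952009/147420+33 *sqrt(15)/4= 58.76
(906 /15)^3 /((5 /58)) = 2556046.82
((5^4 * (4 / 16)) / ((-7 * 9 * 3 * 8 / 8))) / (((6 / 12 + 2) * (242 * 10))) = -25 / 182952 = -0.00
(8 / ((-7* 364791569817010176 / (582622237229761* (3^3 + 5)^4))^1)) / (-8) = 582622237229761 / 2435246456832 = 239.25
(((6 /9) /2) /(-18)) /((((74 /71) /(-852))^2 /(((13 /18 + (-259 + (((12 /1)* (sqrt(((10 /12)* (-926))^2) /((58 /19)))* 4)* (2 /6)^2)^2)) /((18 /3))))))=-6292030826110942439 /1678637682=-3748295950.69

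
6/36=1/6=0.17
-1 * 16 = -16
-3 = -3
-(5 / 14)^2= -25 / 196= -0.13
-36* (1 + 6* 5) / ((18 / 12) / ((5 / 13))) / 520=-93 / 169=-0.55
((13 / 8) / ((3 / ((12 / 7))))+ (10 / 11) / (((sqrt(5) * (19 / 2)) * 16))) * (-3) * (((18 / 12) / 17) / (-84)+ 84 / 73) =-3115905 / 972944-12615 * sqrt(5) / 3057824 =-3.21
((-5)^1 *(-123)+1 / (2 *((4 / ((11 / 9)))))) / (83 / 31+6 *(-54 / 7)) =-9611147 / 681336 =-14.11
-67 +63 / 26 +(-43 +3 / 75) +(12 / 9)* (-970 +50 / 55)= -1399.66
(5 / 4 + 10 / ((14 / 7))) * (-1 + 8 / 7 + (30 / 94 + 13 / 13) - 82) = -662425 / 1316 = -503.36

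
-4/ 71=-0.06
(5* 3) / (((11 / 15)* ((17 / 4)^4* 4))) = 14400 / 918731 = 0.02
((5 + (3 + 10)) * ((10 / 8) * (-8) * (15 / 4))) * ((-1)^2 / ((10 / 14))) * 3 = -2835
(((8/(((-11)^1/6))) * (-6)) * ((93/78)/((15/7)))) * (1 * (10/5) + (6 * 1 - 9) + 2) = 10416/715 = 14.57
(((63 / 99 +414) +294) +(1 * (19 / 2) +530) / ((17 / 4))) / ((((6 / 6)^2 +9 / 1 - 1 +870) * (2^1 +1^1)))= 156253 / 493119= 0.32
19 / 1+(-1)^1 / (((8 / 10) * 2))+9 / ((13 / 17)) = 3135 / 104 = 30.14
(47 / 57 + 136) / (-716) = -7799 / 40812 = -0.19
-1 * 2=-2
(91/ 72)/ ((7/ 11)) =143/ 72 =1.99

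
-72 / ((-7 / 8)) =576 / 7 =82.29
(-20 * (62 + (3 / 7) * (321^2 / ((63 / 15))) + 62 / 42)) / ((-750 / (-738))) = -255011144 / 1225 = -208172.36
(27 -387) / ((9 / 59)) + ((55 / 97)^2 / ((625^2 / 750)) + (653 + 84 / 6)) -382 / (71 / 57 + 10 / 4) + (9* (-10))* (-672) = 29471929798627 / 502205375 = 58685.01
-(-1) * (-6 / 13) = -6 / 13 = -0.46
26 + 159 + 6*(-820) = -4735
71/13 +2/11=807/143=5.64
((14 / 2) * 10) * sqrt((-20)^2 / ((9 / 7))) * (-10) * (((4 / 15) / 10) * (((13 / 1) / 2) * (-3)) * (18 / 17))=43680 * sqrt(7) / 17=6798.02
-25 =-25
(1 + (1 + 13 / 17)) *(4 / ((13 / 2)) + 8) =5264 / 221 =23.82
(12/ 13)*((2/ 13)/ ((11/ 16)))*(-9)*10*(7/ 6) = -40320/ 1859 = -21.69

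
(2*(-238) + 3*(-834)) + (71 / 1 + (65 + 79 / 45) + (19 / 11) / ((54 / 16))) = -4217003 / 1485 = -2839.73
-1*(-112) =112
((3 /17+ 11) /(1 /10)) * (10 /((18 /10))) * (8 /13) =760000 /1989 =382.10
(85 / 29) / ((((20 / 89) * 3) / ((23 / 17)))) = 2047 / 348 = 5.88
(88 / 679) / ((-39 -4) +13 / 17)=-748 / 243761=-0.00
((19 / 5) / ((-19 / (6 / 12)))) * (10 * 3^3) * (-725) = 19575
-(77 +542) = -619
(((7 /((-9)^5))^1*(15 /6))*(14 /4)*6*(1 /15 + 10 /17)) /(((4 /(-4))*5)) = 8183 /10038330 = 0.00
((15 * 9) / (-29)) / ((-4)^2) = -135 / 464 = -0.29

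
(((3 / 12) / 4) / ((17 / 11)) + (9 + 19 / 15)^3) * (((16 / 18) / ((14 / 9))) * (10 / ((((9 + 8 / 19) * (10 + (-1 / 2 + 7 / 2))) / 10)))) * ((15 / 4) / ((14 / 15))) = 94378028635 / 46521384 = 2028.70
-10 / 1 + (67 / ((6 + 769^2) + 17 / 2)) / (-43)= -7590792 / 759079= -10.00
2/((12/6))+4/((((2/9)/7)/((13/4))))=821/2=410.50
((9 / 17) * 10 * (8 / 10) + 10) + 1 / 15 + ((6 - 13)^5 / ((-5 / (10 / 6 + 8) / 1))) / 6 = 8307733 / 1530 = 5429.89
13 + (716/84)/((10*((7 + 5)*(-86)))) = 2817181/216720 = 13.00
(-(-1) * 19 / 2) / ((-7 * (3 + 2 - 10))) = 19 / 70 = 0.27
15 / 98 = 0.15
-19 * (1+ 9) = -190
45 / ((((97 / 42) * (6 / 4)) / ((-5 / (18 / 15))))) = -5250 / 97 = -54.12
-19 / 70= -0.27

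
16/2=8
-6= -6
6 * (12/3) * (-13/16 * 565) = -22035/2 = -11017.50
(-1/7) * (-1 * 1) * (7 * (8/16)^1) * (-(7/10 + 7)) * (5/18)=-77/72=-1.07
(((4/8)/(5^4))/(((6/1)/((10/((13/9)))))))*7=21/3250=0.01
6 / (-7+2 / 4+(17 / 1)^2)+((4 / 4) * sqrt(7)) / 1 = 12 / 565+sqrt(7) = 2.67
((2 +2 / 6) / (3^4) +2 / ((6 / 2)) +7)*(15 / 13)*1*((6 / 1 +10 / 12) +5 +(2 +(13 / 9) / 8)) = 4717075 / 37908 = 124.43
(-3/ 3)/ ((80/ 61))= -61/ 80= -0.76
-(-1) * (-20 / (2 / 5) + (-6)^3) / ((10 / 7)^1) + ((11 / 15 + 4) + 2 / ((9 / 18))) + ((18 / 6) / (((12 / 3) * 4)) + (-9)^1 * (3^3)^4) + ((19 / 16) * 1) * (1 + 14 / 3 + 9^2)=-382643469 / 80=-4783043.36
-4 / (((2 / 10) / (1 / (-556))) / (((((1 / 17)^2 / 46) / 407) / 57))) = 5 / 42868643334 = 0.00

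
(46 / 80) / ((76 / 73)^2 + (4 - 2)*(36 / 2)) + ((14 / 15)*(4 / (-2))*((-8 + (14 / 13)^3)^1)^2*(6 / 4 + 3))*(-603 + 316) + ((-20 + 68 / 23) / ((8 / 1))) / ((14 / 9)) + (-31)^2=97264861991186288649 / 877564075013600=110835.05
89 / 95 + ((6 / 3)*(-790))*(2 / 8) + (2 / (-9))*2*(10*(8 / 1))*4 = -458524 / 855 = -536.29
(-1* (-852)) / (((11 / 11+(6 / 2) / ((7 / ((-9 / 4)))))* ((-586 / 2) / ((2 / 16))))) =-2982 / 293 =-10.18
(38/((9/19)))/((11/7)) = 5054/99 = 51.05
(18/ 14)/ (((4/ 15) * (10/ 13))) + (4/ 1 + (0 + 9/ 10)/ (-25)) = 10.23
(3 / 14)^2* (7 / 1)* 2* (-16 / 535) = -72 / 3745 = -0.02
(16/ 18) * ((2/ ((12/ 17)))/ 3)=68/ 81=0.84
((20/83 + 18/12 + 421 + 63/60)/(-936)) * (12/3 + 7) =-7738423/1553760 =-4.98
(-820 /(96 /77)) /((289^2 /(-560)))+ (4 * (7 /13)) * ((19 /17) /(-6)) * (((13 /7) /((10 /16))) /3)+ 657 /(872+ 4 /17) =265594662149 /55730222460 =4.77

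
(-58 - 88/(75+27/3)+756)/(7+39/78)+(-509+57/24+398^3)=158871833321/2520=63044378.30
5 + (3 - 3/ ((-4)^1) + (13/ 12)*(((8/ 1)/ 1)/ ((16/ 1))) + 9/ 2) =331/ 24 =13.79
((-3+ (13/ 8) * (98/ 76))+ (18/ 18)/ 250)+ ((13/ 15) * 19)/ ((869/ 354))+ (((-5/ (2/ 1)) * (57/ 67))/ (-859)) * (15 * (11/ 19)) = 11077792772589/ 1900515166000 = 5.83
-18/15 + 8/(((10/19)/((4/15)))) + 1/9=667/225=2.96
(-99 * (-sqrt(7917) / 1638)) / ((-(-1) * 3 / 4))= 7.17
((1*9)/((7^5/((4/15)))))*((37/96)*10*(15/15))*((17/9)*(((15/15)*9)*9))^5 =3102122031741/67228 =46143303.86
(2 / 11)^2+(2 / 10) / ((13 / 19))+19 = 151994 / 7865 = 19.33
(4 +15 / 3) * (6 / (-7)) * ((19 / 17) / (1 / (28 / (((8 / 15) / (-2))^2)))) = -3394.85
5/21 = 0.24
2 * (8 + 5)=26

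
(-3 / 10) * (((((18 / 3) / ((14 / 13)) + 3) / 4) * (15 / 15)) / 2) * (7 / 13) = -9 / 52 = -0.17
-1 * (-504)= 504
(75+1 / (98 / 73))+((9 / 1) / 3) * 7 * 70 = 151483 / 98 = 1545.74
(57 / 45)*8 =152 / 15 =10.13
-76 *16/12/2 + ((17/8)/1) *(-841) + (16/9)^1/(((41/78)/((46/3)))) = -5272073/2952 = -1785.93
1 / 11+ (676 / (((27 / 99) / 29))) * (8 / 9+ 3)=279538.61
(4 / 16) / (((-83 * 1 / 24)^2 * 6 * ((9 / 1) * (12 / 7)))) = 14 / 62001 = 0.00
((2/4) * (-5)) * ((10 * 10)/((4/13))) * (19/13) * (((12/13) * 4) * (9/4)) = -9865.38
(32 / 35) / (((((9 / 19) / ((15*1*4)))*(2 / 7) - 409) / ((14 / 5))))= -17024 / 2719835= -0.01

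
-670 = -670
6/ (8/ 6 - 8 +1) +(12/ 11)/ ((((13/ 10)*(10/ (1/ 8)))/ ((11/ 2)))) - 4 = -4421/ 884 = -5.00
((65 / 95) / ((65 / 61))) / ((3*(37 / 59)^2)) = 212341 / 390165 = 0.54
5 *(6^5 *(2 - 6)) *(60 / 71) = -9331200 / 71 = -131425.35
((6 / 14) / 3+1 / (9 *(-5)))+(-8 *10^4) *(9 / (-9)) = 80000.12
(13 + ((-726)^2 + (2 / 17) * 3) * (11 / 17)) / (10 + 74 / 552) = 27204501660 / 808333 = 33655.07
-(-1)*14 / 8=7 / 4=1.75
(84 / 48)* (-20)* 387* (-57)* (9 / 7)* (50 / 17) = 49632750 / 17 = 2919573.53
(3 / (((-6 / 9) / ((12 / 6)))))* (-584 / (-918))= -292 / 51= -5.73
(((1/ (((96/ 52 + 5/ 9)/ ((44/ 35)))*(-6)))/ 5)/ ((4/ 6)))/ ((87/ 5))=-429/ 285215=-0.00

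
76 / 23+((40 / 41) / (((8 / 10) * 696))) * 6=181303 / 54694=3.31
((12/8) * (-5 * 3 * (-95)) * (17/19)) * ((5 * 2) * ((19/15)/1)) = 24225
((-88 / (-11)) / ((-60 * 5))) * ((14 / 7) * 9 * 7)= -3.36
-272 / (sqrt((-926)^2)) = -0.29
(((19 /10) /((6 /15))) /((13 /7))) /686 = 19 /5096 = 0.00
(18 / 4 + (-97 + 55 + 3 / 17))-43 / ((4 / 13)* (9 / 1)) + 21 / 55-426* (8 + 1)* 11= -1421342963 / 33660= -42226.47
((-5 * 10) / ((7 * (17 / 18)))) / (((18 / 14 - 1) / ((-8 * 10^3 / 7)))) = 3600000 / 119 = 30252.10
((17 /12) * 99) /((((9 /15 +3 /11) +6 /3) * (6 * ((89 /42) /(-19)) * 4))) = -4103715 /224992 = -18.24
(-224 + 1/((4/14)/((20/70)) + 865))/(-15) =14.93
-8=-8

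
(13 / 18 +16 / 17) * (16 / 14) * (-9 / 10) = -1018 / 595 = -1.71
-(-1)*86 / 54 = 43 / 27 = 1.59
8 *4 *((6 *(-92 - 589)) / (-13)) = 130752 / 13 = 10057.85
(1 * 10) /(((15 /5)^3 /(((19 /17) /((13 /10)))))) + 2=2.32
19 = 19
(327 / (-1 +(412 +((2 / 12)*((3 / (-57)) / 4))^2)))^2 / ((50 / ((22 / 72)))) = 706342055265792 / 182592541352995225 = 0.00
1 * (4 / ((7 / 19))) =76 / 7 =10.86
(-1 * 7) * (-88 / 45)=616 / 45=13.69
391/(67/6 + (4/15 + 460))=11730/14143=0.83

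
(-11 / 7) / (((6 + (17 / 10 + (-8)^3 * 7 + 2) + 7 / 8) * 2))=220 / 1000559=0.00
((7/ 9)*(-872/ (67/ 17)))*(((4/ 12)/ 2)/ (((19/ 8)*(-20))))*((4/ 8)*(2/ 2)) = 51884/ 171855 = 0.30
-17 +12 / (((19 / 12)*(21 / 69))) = 1051 / 133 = 7.90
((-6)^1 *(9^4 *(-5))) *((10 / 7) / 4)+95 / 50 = 4920883 / 70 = 70298.33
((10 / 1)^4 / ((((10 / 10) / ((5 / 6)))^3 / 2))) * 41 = 474537.04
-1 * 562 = -562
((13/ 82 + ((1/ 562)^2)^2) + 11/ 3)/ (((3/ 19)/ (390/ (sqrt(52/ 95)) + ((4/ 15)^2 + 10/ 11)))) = 1081731040006820917/ 45552984508330200 + 4458907831850045 * sqrt(1235)/ 12270164177328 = 12794.36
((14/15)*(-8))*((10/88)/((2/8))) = -112/33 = -3.39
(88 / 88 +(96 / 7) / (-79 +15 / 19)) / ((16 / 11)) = 0.57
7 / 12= 0.58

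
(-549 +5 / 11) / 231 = -862 / 363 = -2.37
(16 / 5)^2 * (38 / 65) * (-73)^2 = 51840512 / 1625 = 31901.85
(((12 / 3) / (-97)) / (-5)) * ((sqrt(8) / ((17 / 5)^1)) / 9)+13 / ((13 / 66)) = 8 * sqrt(2) / 14841+66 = 66.00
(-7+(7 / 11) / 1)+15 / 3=-1.36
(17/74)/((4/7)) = 119/296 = 0.40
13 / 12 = 1.08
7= 7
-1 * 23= -23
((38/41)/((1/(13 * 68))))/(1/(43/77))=1444456/3157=457.54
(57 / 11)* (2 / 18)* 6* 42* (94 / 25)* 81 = 12151944 / 275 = 44188.89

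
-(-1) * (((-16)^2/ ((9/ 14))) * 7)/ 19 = 25088/ 171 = 146.71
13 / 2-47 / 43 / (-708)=197933 / 30444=6.50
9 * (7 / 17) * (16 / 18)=56 / 17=3.29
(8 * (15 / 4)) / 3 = 10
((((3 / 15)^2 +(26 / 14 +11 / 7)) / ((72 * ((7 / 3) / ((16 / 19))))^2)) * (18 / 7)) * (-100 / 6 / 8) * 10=-12140 / 2600283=-0.00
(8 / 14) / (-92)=-1 / 161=-0.01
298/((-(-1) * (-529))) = -298/529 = -0.56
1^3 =1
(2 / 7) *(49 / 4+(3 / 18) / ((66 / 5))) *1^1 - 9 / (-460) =1123117 / 318780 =3.52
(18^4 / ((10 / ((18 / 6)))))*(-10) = -314928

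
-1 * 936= -936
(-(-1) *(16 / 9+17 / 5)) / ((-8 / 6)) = -233 / 60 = -3.88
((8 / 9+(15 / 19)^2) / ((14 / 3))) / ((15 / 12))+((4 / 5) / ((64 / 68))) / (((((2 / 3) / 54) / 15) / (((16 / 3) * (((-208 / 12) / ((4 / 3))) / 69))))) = -904490542 / 871815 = -1037.48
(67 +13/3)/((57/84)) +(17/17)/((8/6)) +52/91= 169885/1596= 106.44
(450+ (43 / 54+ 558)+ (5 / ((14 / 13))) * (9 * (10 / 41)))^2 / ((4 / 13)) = 3242147345783125 / 960752016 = 3374593.33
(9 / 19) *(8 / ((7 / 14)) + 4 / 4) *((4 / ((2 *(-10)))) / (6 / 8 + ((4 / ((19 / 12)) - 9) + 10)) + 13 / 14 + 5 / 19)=75721077 / 8212750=9.22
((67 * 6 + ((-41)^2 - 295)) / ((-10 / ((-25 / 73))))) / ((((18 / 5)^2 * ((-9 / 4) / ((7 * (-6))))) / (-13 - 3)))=-8344000 / 5913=-1411.13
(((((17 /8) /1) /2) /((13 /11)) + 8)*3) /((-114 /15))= -27765 /7904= -3.51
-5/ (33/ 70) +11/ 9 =-929/ 99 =-9.38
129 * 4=516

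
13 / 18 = 0.72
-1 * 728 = -728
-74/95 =-0.78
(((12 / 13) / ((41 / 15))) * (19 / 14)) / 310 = 171 / 115661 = 0.00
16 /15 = 1.07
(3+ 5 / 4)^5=1419857 / 1024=1386.58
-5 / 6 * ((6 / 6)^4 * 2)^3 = -20 / 3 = -6.67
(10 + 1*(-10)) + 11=11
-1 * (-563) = 563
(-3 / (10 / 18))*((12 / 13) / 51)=-108 / 1105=-0.10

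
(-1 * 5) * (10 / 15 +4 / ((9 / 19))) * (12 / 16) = -205 / 6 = -34.17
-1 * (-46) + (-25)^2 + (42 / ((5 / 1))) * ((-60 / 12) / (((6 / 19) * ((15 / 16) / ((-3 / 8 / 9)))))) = 30461 / 45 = 676.91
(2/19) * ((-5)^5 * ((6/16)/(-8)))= 9375/608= 15.42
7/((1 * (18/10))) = 35/9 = 3.89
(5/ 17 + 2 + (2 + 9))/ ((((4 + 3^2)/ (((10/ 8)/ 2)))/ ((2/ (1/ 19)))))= 10735/ 442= 24.29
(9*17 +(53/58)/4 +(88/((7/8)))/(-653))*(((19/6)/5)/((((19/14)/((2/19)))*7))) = 162331151/151117260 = 1.07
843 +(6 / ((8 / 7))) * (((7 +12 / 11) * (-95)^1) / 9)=52091 / 132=394.63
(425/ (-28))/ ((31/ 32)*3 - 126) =3400/ 27573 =0.12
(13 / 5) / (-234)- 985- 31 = -91441 / 90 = -1016.01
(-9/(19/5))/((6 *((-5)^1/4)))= 6/19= 0.32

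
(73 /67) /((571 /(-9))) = -0.02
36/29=1.24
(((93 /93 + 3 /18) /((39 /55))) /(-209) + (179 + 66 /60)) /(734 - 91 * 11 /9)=2001724 /6922175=0.29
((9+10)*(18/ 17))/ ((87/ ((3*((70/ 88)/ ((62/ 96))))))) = 143640/ 168113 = 0.85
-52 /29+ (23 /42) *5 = 0.94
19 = 19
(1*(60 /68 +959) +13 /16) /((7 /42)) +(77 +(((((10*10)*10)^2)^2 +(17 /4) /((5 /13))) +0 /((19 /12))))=680000003979509 /680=1000000005852.22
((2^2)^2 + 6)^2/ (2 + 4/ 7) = 1694/ 9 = 188.22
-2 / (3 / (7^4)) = -4802 / 3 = -1600.67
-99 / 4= -24.75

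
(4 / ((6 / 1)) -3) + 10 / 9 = -11 / 9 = -1.22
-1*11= -11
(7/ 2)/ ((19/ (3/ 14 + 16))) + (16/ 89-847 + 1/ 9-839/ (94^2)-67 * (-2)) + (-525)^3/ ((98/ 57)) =-2829516206799892/ 33618771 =-84164772.32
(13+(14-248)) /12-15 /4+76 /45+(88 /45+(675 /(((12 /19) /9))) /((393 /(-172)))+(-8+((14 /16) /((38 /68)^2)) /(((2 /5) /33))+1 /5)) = -34091188733 /8512380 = -4004.90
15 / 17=0.88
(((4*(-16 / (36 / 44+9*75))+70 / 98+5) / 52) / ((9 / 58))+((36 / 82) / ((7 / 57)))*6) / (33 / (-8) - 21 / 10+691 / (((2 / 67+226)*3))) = -4.25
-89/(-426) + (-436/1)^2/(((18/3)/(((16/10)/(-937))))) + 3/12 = -53.64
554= 554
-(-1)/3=1/3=0.33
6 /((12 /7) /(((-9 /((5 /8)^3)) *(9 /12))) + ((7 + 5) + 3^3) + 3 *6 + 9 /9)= 0.10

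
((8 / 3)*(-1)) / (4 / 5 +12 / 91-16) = 455 / 2571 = 0.18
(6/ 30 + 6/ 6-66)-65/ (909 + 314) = -396577/ 6115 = -64.85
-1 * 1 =-1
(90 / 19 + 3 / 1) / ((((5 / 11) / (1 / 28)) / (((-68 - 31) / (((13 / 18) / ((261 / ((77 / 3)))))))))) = -2092959 / 2470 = -847.35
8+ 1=9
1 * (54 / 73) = 54 / 73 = 0.74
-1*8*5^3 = -1000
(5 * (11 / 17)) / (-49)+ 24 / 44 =4393 / 9163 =0.48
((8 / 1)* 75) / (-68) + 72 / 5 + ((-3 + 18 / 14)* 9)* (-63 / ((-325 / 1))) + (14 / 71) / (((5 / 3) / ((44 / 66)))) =1045246 / 392275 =2.66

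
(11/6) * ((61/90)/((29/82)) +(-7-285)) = -4164149/7830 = -531.82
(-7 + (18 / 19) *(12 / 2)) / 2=-25 / 38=-0.66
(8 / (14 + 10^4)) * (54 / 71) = 72 / 118499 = 0.00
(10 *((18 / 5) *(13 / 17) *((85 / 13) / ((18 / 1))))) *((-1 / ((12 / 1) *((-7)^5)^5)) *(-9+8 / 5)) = -37 / 8046411717983789404842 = -0.00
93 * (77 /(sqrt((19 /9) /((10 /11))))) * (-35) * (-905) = 61861275 * sqrt(2090) /19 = 148846425.25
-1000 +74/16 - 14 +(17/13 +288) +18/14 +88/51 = -26622859/37128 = -717.06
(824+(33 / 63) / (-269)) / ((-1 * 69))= -4654765 / 389781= -11.94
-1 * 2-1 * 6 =-8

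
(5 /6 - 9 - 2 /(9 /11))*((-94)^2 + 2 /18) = -15189275 /162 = -93760.96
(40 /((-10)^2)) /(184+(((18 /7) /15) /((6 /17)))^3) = 17150 /7893913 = 0.00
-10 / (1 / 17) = -170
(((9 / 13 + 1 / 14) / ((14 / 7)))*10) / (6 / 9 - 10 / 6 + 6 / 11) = -1529 / 182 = -8.40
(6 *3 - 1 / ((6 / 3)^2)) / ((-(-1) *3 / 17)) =100.58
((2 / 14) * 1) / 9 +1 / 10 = 73 / 630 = 0.12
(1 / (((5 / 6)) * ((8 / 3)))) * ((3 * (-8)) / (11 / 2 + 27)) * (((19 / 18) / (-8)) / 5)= 57 / 6500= 0.01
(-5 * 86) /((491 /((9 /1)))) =-3870 /491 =-7.88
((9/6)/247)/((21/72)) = 36/1729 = 0.02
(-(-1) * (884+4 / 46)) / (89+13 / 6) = 122004 / 12581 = 9.70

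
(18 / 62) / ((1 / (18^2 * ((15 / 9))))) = 4860 / 31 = 156.77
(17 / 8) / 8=17 / 64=0.27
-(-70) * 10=700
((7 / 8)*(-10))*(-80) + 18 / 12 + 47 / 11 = 15527 / 22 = 705.77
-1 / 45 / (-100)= 1 / 4500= 0.00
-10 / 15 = -2 / 3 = -0.67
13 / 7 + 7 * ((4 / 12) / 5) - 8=-596 / 105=-5.68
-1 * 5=-5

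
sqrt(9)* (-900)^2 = 2430000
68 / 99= 0.69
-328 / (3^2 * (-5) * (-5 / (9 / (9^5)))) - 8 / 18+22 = 31820522 / 1476225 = 21.56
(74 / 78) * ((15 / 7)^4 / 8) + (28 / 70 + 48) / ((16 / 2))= 10675421 / 1248520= 8.55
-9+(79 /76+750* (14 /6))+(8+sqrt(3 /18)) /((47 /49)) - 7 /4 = 49* sqrt(6) /282+3123053 /1786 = 1749.06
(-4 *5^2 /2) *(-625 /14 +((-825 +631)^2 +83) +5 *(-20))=-13151025 /7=-1878717.86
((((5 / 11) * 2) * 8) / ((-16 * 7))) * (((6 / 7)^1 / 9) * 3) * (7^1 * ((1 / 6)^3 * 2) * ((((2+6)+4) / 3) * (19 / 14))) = -95 / 14553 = -0.01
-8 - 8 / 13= -112 / 13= -8.62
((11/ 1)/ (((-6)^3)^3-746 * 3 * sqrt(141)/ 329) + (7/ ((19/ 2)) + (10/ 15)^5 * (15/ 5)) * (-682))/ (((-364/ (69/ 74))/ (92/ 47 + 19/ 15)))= 1462058196002525261596709/ 229321327674222705129390-9326119 * sqrt(141)/ 1532640452292215238960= 6.38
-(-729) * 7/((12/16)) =6804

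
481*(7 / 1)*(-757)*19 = -48427561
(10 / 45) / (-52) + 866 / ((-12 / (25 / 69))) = -23458 / 897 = -26.15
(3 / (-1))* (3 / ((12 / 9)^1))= -27 / 4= -6.75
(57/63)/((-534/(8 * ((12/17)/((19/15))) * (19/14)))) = -760/74137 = -0.01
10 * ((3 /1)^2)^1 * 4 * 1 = 360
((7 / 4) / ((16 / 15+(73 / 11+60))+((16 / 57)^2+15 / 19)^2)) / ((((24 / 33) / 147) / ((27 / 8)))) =177432812348715 / 10174648655872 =17.44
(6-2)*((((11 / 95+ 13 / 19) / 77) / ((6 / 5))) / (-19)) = -8 / 4389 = -0.00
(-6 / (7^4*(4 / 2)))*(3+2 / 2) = -12 / 2401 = -0.00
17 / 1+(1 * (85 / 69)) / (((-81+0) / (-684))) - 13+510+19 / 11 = 3593993 / 6831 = 526.13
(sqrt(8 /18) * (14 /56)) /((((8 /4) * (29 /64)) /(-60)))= -320 /29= -11.03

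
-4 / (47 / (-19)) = 1.62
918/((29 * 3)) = 306/29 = 10.55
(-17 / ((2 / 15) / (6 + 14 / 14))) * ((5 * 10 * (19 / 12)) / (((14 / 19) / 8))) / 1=-767125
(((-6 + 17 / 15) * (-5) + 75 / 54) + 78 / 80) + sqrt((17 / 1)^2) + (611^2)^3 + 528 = 52029213562955732.70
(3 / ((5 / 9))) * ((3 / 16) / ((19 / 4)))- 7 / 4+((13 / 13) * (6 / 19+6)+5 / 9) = 4561 / 855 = 5.33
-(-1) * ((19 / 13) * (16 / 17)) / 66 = 152 / 7293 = 0.02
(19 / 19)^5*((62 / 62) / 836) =1 / 836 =0.00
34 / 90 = 0.38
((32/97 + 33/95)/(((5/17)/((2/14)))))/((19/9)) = 954873/6127975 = 0.16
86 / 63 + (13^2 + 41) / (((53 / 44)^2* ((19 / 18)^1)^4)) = 2720261846534 / 23062516407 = 117.95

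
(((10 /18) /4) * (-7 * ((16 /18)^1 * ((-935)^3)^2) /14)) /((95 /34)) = -22716874683704781250 /1539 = -14760802263615842.27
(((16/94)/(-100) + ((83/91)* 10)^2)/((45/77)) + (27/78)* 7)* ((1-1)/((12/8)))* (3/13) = 0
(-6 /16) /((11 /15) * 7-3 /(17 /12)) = -765 /6152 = -0.12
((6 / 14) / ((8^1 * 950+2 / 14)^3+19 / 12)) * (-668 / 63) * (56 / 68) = -261856 / 30717760811549393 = -0.00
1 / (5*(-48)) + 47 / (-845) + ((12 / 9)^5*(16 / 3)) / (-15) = -46070161 / 29568240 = -1.56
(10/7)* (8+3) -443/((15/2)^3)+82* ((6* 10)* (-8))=-929533558/23625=-39345.34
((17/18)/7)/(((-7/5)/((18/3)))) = -85/147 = -0.58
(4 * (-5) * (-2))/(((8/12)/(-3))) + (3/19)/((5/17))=-17049/95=-179.46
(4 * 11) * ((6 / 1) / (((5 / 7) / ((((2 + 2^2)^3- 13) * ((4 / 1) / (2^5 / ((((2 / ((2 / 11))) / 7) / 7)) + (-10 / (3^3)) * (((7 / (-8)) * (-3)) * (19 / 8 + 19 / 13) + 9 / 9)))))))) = 185399165952 / 85525855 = 2167.76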